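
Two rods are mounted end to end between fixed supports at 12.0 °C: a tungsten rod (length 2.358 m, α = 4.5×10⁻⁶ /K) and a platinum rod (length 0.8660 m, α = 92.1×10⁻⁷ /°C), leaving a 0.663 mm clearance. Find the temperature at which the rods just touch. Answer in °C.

T = 47.7 °C

Gap closes when ΔL₁ + ΔL₂ = 0.663 mm = 6.63×10⁻⁴ m
(α₁L₁ + α₂L₂)ΔT = g
α₁L₁ + α₂L₂ = 4.5×10⁻⁶×2.358 + 92.1×10⁻⁷×0.8660 = 1.858686×10⁻⁵ m/K
ΔT = 6.63×10⁻⁴ / 1.858686×10⁻⁵ = 35.670 K
T = 12.0 + 35.670 = 47.670 °C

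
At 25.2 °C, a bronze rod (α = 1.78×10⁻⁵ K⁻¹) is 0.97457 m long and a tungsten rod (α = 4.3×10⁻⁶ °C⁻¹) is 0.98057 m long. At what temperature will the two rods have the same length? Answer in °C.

T = 482.1 °C

L₁(1 + α₁ΔT) = L₂(1 + α₂ΔT) ⇒ ΔT = (L₂ − L₁)/(α₁L₁ − α₂L₂)
L₂ − L₁ = 0.98057 − 0.97457 = 6.00×10⁻³ m
α₁L₁ − α₂L₂ = 1.78×10⁻⁵×0.97457 − 4.3×10⁻⁶×0.98057 = 1.3130895×10⁻⁵ m/K
ΔT = 6.00×10⁻³ / 1.3130895×10⁻⁵ = 456.938 K
T = 25.2 + 456.938 = 482.138 °C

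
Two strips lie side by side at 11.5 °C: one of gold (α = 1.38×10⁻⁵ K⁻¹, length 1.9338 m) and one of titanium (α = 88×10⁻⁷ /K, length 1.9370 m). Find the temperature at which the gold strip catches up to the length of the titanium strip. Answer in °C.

L₁(1 + α₁ΔT) = L₂(1 + α₂ΔT) ⇒ ΔT = (L₂ − L₁)/(α₁L₁ − α₂L₂)
L₂ − L₁ = 1.9370 − 1.9338 = 3.20×10⁻³ m
α₁L₁ − α₂L₂ = 1.38×10⁻⁵×1.9338 − 88×10⁻⁷×1.9370 = 9.64084×10⁻⁶ m/K
ΔT = 3.20×10⁻³ / 9.64084×10⁻⁶ = 331.921 K
T = 11.5 + 331.921 = 343.421 °C

T = 343.4 °C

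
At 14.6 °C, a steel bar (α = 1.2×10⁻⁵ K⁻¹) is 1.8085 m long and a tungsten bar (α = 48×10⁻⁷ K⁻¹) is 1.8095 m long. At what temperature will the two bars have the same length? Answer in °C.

T = 91.43 °C

Equal length when α₁L₁ΔT − α₂L₂ΔT = L₂ − L₁ = 1.00×10⁻³ m
α₁L₁ = 2.1702×10⁻⁵, α₂L₂ = 8.6856×10⁻⁶ → Δ(αL) = 1.30164×10⁻⁵ m/K
ΔT = 1.00×10⁻³ / 1.30164×10⁻⁵ = 76.8262 K, so T = 14.6 + 76.8262 = 91.4262 °C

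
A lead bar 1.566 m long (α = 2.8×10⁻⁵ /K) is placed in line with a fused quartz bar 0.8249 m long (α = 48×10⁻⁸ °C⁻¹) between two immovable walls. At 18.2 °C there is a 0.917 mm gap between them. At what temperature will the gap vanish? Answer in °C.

T = 38.9 °C

α₁L₁ = 4.3848×10⁻⁵ m/K, α₂L₂ = 3.95952×10⁻⁷ m/K → total 4.4243952×10⁻⁵ m/K
ΔT = g/(α₁L₁+α₂L₂) = 9.17×10⁻⁴ / 4.4243952×10⁻⁵ = 20.726 K
T = 18.2 + 20.726 = 38.926 °C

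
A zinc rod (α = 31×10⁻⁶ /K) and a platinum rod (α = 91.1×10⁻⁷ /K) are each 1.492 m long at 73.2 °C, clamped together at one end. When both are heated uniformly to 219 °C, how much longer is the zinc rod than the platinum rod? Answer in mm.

4.76 mm

ΔT = 145.8 K
zinc: ΔL = 31×10⁻⁶ × 1.492 m × 145.8 = 6.7435×10⁻³ m = 6.7435 mm
platinum: ΔL = 91.1×10⁻⁷ × 1.492 m × 145.8 = 1.9817×10⁻³ m = 1.9817 mm
difference = 6.7435 − 1.9817 = 4.7618 mm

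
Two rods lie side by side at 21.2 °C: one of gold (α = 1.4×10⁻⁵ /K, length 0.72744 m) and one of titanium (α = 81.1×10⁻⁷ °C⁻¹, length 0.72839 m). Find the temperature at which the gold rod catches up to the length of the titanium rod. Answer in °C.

T = 243.3 °C

L₁(1 + α₁ΔT) = L₂(1 + α₂ΔT) ⇒ ΔT = (L₂ − L₁)/(α₁L₁ − α₂L₂)
L₂ − L₁ = 0.72839 − 0.72744 = 9.50×10⁻⁴ m
α₁L₁ − α₂L₂ = 1.4×10⁻⁵×0.72744 − 81.1×10⁻⁷×0.72839 = 4.2769171×10⁻⁶ m/K
ΔT = 9.50×10⁻⁴ / 4.2769171×10⁻⁶ = 222.123 K
T = 21.2 + 222.123 = 243.323 °C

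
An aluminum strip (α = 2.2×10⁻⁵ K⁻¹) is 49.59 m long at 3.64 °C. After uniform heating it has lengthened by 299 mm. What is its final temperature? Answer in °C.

ΔL = αL₀ΔT ⇒ ΔT = ΔL / (αL₀)
ΔT = 299×10⁻³ m / (2.2×10⁻⁵ × 49.59 m) = 274.07 K
T = 3.64 + 274.07 = 277.71 °C

T = 278 °C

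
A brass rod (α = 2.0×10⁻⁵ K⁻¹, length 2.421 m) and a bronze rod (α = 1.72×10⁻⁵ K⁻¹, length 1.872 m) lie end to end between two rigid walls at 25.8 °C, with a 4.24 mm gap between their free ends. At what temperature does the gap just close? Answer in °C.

Gap closes when ΔL₁ + ΔL₂ = 4.24 mm = 4.24×10⁻³ m
(α₁L₁ + α₂L₂)ΔT = g
α₁L₁ + α₂L₂ = 2.0×10⁻⁵×2.421 + 1.72×10⁻⁵×1.872 = 8.06184×10⁻⁵ m/K
ΔT = 4.24×10⁻³ / 8.06184×10⁻⁵ = 52.593 K
T = 25.8 + 52.593 = 78.393 °C

T = 78.4 °C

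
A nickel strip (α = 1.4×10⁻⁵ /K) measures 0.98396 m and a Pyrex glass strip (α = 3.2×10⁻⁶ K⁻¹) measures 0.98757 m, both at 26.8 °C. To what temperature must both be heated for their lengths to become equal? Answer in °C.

T = 366.9 °C

L₁(1 + α₁ΔT) = L₂(1 + α₂ΔT) ⇒ ΔT = (L₂ − L₁)/(α₁L₁ − α₂L₂)
L₂ − L₁ = 0.98757 − 0.98396 = 3.61×10⁻³ m
α₁L₁ − α₂L₂ = 1.4×10⁻⁵×0.98396 − 3.2×10⁻⁶×0.98757 = 1.0615216×10⁻⁵ m/K
ΔT = 3.61×10⁻³ / 1.0615216×10⁻⁵ = 340.078 K
T = 26.8 + 340.078 = 366.878 °C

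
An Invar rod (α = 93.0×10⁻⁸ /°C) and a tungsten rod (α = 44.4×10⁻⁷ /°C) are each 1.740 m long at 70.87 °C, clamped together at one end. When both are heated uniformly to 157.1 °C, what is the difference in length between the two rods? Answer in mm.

ΔT = 86.23 K
Invar: ΔL = 93.0×10⁻⁸ × 1.740 m × 86.23 = 1.3954×10⁻⁴ m = 0.13954 mm
tungsten: ΔL = 44.4×10⁻⁷ × 1.740 m × 86.23 = 6.6618×10⁻⁴ m = 0.66618 mm
difference = 0.66618 − 0.13954 = 0.52664 mm

0.527 mm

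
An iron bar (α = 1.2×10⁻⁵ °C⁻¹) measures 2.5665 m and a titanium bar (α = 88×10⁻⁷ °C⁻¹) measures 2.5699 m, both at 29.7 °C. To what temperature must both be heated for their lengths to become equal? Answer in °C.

T = 445.2 °C

Equal length when α₁L₁ΔT − α₂L₂ΔT = L₂ − L₁ = 3.40×10⁻³ m
α₁L₁ = 3.0798×10⁻⁵, α₂L₂ = 2.261512×10⁻⁵ → Δ(αL) = 8.18288×10⁻⁶ m/K
ΔT = 3.40×10⁻³ / 8.18288×10⁻⁶ = 415.502 K, so T = 29.7 + 415.502 = 445.202 °C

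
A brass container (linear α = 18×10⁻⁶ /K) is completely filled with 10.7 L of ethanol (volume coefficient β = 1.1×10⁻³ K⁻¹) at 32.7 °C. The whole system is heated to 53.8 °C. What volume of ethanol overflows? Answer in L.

The container also expands: β_container ≈ 3α = 5.4×10⁻⁵ /K
Net overflow = V₀(β_liq − 3α_cont)ΔT
β − 3α = 1.10×10⁻³ − 5.4×10⁻⁵ = 1.046×10⁻³ /K; ΔT = 21.1 K
ΔV = 10.7 × 1.046×10⁻³ × 21.1 = 0.236 L

0.236 L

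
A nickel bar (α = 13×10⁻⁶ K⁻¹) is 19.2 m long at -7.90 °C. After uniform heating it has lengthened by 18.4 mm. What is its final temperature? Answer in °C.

T = 65.8 °C

ΔL = αL₀ΔT ⇒ ΔT = ΔL / (αL₀)
ΔT = 18.4×10⁻³ m / (13×10⁻⁶ × 19.2 m) = 73.718 K
T = -7.90 + 73.718 = 65.818 °C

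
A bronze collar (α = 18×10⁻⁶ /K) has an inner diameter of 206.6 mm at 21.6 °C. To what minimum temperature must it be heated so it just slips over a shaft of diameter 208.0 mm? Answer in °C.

Required Δd = 208.0 − 206.6 = 1.4 mm
Δd = αd₀ΔT ⇒ ΔT = Δd/(αd₀) = 1.4 / (18×10⁻⁶ × 206.6) = 376.47 K
T_min = 21.6 + 376.47 = 398.07 °C

T = 398 °C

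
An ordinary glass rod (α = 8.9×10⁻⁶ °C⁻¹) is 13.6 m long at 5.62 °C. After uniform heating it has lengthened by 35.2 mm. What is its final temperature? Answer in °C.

T = 296 °C

ΔL = αL₀ΔT ⇒ ΔT = ΔL / (αL₀)
ΔT = 35.2×10⁻³ m / (8.9×10⁻⁶ × 13.6 m) = 290.81 K
T = 5.62 + 290.81 = 296.43 °C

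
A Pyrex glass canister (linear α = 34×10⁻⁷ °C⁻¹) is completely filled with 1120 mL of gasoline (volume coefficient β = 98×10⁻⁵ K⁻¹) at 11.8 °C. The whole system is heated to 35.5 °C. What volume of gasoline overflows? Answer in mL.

25.7 mL

The canister also expands: β_container ≈ 3α = 1.02×10⁻⁵ /K
Net overflow = V₀(β_liq − 3α_cont)ΔT
β − 3α = 9.80×10⁻⁴ − 1.02×10⁻⁵ = 9.698×10⁻⁴ /K; ΔT = 23.7 K
ΔV = 1120 × 9.698×10⁻⁴ × 23.7 = 25.7 mL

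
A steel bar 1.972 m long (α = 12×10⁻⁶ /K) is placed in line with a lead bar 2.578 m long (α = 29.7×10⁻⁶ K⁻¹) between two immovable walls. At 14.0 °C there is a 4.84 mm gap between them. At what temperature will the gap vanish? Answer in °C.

T = 62.3 °C

α₁L₁ = 2.3664×10⁻⁵ m/K, α₂L₂ = 7.65666×10⁻⁵ m/K → total 1.002306×10⁻⁴ m/K
ΔT = g/(α₁L₁+α₂L₂) = 4.84×10⁻³ / 1.002306×10⁻⁴ = 48.289 K
T = 14.0 + 48.289 = 62.289 °C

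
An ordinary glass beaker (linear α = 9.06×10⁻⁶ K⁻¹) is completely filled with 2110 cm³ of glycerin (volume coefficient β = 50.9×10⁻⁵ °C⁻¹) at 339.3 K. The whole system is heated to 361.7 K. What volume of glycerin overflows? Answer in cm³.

The beaker also expands: β_container ≈ 3α = 2.718×10⁻⁵ /K
Net overflow = V₀(β_liq − 3α_cont)ΔT
β − 3α = 5.09×10⁻⁴ − 2.718×10⁻⁵ = 4.8182×10⁻⁴ /K; ΔT = 22.4 K
ΔV = 2110 × 4.8182×10⁻⁴ × 22.4 = 22.8 cm³

22.8 cm³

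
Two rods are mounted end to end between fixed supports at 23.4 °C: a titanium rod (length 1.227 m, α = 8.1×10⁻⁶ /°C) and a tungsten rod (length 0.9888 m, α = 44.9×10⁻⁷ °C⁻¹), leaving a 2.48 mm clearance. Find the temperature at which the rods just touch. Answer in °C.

Gap closes when ΔL₁ + ΔL₂ = 2.48 mm = 2.48×10⁻³ m
(α₁L₁ + α₂L₂)ΔT = g
α₁L₁ + α₂L₂ = 8.1×10⁻⁶×1.227 + 44.9×10⁻⁷×0.9888 = 1.4378412×10⁻⁵ m/K
ΔT = 2.48×10⁻³ / 1.4378412×10⁻⁵ = 172.48 K
T = 23.4 + 172.48 = 195.88 °C

T = 196 °C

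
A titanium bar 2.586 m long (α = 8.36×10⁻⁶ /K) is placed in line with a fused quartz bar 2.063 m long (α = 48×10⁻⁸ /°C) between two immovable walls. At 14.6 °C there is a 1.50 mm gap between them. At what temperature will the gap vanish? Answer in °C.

T = 80.9 °C

Gap closes when ΔL₁ + ΔL₂ = 1.50 mm = 1.50×10⁻³ m
(α₁L₁ + α₂L₂)ΔT = g
α₁L₁ + α₂L₂ = 8.36×10⁻⁶×2.586 + 48×10⁻⁸×2.063 = 2.26092×10⁻⁵ m/K
ΔT = 1.50×10⁻³ / 2.26092×10⁻⁵ = 66.345 K
T = 14.6 + 66.345 = 80.945 °C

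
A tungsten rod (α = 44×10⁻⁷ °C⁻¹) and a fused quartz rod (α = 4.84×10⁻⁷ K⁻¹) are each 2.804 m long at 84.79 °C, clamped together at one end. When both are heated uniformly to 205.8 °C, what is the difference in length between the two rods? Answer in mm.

ΔT = 121.01 K
tungsten: ΔL = 44×10⁻⁷ × 2.804 m × 121.01 = 1.4930×10⁻³ m = 1.4930 mm
fused quartz: ΔL = 4.84×10⁻⁷ × 2.804 m × 121.01 = 1.6423×10⁻⁴ m = 0.16423 mm
difference = 1.4930 − 0.16423 = 1.32877 mm

1.33 mm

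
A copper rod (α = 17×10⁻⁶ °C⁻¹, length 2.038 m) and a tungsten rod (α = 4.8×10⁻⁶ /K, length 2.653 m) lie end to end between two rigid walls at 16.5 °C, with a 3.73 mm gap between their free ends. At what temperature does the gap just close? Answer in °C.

α₁L₁ = 3.4646×10⁻⁵ m/K, α₂L₂ = 1.27344×10⁻⁵ m/K → total 4.73804×10⁻⁵ m/K
ΔT = g/(α₁L₁+α₂L₂) = 3.73×10⁻³ / 4.73804×10⁻⁵ = 78.725 K
T = 16.5 + 78.725 = 95.225 °C

T = 95.2 °C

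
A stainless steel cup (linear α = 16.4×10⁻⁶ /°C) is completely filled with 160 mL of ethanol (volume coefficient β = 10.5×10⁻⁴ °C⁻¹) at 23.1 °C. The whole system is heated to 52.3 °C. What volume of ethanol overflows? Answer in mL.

The cup also expands: β_container ≈ 3α = 4.92×10⁻⁵ /K
Net overflow = V₀(β_liq − 3α_cont)ΔT
β − 3α = 1.05×10⁻³ − 4.92×10⁻⁵ = 1.0008×10⁻³ /K; ΔT = 29.2 K
ΔV = 160 × 1.0008×10⁻³ × 29.2 = 4.68 mL

4.68 mL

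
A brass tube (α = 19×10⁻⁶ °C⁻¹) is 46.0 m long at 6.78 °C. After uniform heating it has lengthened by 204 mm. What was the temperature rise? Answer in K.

ΔT = 233 K

ΔL = αL₀ΔT ⇒ ΔT = ΔL / (αL₀)
ΔT = 204×10⁻³ m / (19×10⁻⁶ × 46.0 m) = 233.41 K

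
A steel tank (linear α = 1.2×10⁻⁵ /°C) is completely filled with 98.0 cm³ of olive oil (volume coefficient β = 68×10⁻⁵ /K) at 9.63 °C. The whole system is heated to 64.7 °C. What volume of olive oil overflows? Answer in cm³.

The tank also expands: β_container ≈ 3α = 3.6×10⁻⁵ /K
Net overflow = V₀(β_liq − 3α_cont)ΔT
β − 3α = 6.80×10⁻⁴ − 3.6×10⁻⁵ = 6.44×10⁻⁴ /K; ΔT = 55.07 K
ΔV = 98.0 × 6.44×10⁻⁴ × 55.07 = 3.48 cm³

3.48 cm³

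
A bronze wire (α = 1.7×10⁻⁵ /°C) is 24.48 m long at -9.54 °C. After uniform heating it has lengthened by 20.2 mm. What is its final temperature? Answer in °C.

T = 39.0 °C

ΔL = αL₀ΔT ⇒ ΔT = ΔL / (αL₀)
ΔT = 20.2×10⁻³ m / (1.7×10⁻⁵ × 24.48 m) = 48.539 K
T = -9.54 + 48.539 = 38.999 °C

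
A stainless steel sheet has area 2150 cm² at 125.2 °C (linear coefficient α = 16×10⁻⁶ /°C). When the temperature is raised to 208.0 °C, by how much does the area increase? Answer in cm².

Area coefficient ≈ 2α; |ΔT| = 82.8 K
ΔA = 2αA₀ΔT = 2(16×10⁻⁶)(2150)(82.8) = 5.70 cm²

ΔA = 5.70 cm²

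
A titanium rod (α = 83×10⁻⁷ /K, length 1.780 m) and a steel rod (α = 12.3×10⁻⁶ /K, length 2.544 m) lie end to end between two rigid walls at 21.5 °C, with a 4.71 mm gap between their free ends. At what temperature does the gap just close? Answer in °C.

T = 124 °C

Gap closes when ΔL₁ + ΔL₂ = 4.71 mm = 4.71×10⁻³ m
(α₁L₁ + α₂L₂)ΔT = g
α₁L₁ + α₂L₂ = 83×10⁻⁷×1.780 + 12.3×10⁻⁶×2.544 = 4.60652×10⁻⁵ m/K
ΔT = 4.71×10⁻³ / 4.60652×10⁻⁵ = 102.25 K
T = 21.5 + 102.25 = 123.75 °C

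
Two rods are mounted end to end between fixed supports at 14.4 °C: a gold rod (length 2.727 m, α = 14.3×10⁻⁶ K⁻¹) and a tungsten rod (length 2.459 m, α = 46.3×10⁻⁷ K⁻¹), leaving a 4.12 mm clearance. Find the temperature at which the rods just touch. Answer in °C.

T = 96.2 °C

α₁L₁ = 3.89961×10⁻⁵ m/K, α₂L₂ = 1.138517×10⁻⁵ m/K → total 5.038127×10⁻⁵ m/K
ΔT = g/(α₁L₁+α₂L₂) = 4.12×10⁻³ / 5.038127×10⁻⁵ = 81.776 K
T = 14.4 + 81.776 = 96.176 °C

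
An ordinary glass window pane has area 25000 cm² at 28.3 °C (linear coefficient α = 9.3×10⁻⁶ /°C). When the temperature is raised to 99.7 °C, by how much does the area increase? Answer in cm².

Area coefficient ≈ 2α; |ΔT| = 71.4 K
ΔA = 2αA₀ΔT = 2(9.3×10⁻⁶)(25000)(71.4) = 33.2 cm²

ΔA = 33.2 cm²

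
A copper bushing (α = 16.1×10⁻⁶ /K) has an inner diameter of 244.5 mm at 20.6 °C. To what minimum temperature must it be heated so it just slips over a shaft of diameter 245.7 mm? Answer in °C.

Required Δd = 245.7 − 244.5 = 1.2 mm
Δd = αd₀ΔT ⇒ ΔT = Δd/(αd₀) = 1.2 / (16.1×10⁻⁶ × 244.5) = 304.84 K
T_min = 20.6 + 304.84 = 325.44 °C

T = 325 °C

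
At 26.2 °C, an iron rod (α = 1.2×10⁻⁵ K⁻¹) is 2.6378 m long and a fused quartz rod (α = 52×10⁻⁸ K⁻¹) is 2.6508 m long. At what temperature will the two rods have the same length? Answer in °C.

L₁(1 + α₁ΔT) = L₂(1 + α₂ΔT) ⇒ ΔT = (L₂ − L₁)/(α₁L₁ − α₂L₂)
L₂ − L₁ = 2.6508 − 2.6378 = 1.30×10⁻² m
α₁L₁ − α₂L₂ = 1.2×10⁻⁵×2.6378 − 52×10⁻⁸×2.6508 = 3.0275184×10⁻⁵ m/K
ΔT = 1.30×10⁻² / 3.0275184×10⁻⁵ = 429.395 K
T = 26.2 + 429.395 = 455.595 °C

T = 455.6 °C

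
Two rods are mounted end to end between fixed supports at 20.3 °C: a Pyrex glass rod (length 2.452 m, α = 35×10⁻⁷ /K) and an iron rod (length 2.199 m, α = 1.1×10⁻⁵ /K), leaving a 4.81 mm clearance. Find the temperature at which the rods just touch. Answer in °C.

α₁L₁ = 8.582×10⁻⁶ m/K, α₂L₂ = 2.4189×10⁻⁵ m/K → total 3.2771×10⁻⁵ m/K
ΔT = g/(α₁L₁+α₂L₂) = 4.81×10⁻³ / 3.2771×10⁻⁵ = 146.78 K
T = 20.3 + 146.78 = 167.08 °C

T = 167 °C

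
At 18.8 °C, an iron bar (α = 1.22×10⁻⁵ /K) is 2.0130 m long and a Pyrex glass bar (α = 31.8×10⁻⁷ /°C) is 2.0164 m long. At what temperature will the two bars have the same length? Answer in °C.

T = 206.2 °C

Equal length when α₁L₁ΔT − α₂L₂ΔT = L₂ − L₁ = 3.40×10⁻³ m
α₁L₁ = 2.45586×10⁻⁵, α₂L₂ = 6.412152×10⁻⁶ → Δ(αL) = 1.8146448×10⁻⁵ m/K
ΔT = 3.40×10⁻³ / 1.8146448×10⁻⁵ = 187.364 K, so T = 18.8 + 187.364 = 206.164 °C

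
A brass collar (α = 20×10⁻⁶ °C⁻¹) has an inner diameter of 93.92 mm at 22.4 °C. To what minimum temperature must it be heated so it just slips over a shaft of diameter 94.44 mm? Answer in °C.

Required Δd = 94.44 − 93.92 = 0.52 mm
Δd = αd₀ΔT ⇒ ΔT = Δd/(αd₀) = 0.52 / (20×10⁻⁶ × 93.92) = 276.83 K
T_min = 22.4 + 276.83 = 299.23 °C

T = 299 °C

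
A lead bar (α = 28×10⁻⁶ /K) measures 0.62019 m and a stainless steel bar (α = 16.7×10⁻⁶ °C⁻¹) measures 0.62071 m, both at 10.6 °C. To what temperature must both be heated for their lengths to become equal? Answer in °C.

L₁(1 + α₁ΔT) = L₂(1 + α₂ΔT) ⇒ ΔT = (L₂ − L₁)/(α₁L₁ − α₂L₂)
L₂ − L₁ = 0.62071 − 0.62019 = 5.20×10⁻⁴ m
α₁L₁ − α₂L₂ = 28×10⁻⁶×0.62019 − 16.7×10⁻⁶×0.62071 = 6.999463×10⁻⁶ m/K
ΔT = 5.20×10⁻⁴ / 6.999463×10⁻⁶ = 74.2914 K
T = 10.6 + 74.2914 = 84.8914 °C

T = 84.89 °C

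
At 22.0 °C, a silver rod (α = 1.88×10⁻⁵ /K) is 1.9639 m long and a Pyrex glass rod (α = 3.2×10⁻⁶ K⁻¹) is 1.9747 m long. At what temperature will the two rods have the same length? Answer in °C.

T = 374.9 °C

L₁(1 + α₁ΔT) = L₂(1 + α₂ΔT) ⇒ ΔT = (L₂ − L₁)/(α₁L₁ − α₂L₂)
L₂ − L₁ = 1.9747 − 1.9639 = 1.08×10⁻² m
α₁L₁ − α₂L₂ = 1.88×10⁻⁵×1.9639 − 3.2×10⁻⁶×1.9747 = 3.060228×10⁻⁵ m/K
ΔT = 1.08×10⁻² / 3.060228×10⁻⁵ = 352.915 K
T = 22.0 + 352.915 = 374.915 °C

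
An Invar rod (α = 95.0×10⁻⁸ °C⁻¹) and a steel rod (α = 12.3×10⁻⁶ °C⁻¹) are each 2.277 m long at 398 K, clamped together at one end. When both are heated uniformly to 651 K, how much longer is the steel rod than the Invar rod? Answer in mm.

6.54 mm

ΔT = 253 K
Invar: ΔL = 95.0×10⁻⁸ × 2.277 m × 253 = 5.4728×10⁻⁴ m = 0.54728 mm
steel: ΔL = 12.3×10⁻⁶ × 2.277 m × 253 = 7.0858×10⁻³ m = 7.0858 mm
difference = 7.0858 − 0.54728 = 6.53852 mm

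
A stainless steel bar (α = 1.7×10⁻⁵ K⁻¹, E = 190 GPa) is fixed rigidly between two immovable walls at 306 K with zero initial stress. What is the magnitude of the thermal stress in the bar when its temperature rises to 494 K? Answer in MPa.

Fully constrained: the free strain ε = αΔT is blocked, so σ = Eε = EαΔT.
|ΔT| = 188 K
σ = 190×10⁹ × 1.7×10⁻⁵ × 188 = 6.07×10⁸ Pa

σ = 607 MPa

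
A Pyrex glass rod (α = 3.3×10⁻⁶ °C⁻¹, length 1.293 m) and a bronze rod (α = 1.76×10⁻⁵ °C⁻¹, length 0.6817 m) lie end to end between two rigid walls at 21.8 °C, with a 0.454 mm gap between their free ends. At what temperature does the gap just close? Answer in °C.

α₁L₁ = 4.2669×10⁻⁶ m/K, α₂L₂ = 1.199792×10⁻⁵ m/K → total 1.626482×10⁻⁵ m/K
ΔT = g/(α₁L₁+α₂L₂) = 4.54×10⁻⁴ / 1.626482×10⁻⁵ = 27.913 K
T = 21.8 + 27.913 = 49.713 °C

T = 49.7 °C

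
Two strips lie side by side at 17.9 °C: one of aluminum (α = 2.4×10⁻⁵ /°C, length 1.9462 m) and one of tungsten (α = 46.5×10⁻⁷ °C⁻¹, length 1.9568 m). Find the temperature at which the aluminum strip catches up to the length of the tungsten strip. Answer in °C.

T = 299.7 °C

L₁(1 + α₁ΔT) = L₂(1 + α₂ΔT) ⇒ ΔT = (L₂ − L₁)/(α₁L₁ − α₂L₂)
L₂ − L₁ = 1.9568 − 1.9462 = 1.06×10⁻² m
α₁L₁ − α₂L₂ = 2.4×10⁻⁵×1.9462 − 46.5×10⁻⁷×1.9568 = 3.760968×10⁻⁵ m/K
ΔT = 1.06×10⁻² / 3.760968×10⁻⁵ = 281.842 K
T = 17.9 + 281.842 = 299.742 °C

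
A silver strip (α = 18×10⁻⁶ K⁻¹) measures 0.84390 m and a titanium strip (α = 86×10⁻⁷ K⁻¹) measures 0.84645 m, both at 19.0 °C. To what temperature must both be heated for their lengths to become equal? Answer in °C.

T = 341.3 °C

L₁(1 + α₁ΔT) = L₂(1 + α₂ΔT) ⇒ ΔT = (L₂ − L₁)/(α₁L₁ − α₂L₂)
L₂ − L₁ = 0.84645 − 0.84390 = 2.55×10⁻³ m
α₁L₁ − α₂L₂ = 18×10⁻⁶×0.84390 − 86×10⁻⁷×0.84645 = 7.91073×10⁻⁶ m/K
ΔT = 2.55×10⁻³ / 7.91073×10⁻⁶ = 322.347 K
T = 19.0 + 322.347 = 341.347 °C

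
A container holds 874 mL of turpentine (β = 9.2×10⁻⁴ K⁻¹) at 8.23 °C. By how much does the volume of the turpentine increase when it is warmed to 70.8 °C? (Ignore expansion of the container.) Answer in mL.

|ΔT| = |70.8 − 8.23| = 62.57 K
ΔV = βV₀ΔT = (9.2×10⁻⁴)(874)(62.57) = 50.3 mL

ΔV = 50.3 mL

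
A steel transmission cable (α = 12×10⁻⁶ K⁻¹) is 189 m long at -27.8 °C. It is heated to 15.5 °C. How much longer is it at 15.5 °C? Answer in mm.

|ΔT| = |15.5 − (-27.8)| = 43.3 K
ΔL = αL₀ΔT = (12×10⁻⁶)(189)(43.3) = 9.82×10⁻² m

ΔL = 98.2 mm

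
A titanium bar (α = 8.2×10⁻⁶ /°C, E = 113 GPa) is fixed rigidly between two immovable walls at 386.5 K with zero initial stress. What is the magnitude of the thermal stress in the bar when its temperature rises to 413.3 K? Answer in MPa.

Fully constrained: the free strain ε = αΔT is blocked, so σ = Eε = EαΔT.
|ΔT| = 26.8 K
σ = 113×10⁹ × 8.2×10⁻⁶ × 26.8 = 2.48×10⁷ Pa

σ = 24.8 MPa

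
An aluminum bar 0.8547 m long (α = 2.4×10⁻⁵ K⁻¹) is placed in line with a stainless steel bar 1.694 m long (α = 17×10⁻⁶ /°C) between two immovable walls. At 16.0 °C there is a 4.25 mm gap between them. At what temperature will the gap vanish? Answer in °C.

T = 102 °C

α₁L₁ = 2.05128×10⁻⁵ m/K, α₂L₂ = 2.8798×10⁻⁵ m/K → total 4.93108×10⁻⁵ m/K
ΔT = g/(α₁L₁+α₂L₂) = 4.25×10⁻³ / 4.93108×10⁻⁵ = 86.19 K
T = 16.0 + 86.19 = 102.19 °C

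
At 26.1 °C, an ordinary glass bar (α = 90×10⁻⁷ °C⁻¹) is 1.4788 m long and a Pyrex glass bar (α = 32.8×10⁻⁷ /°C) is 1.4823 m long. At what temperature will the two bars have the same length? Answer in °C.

Equal length when α₁L₁ΔT − α₂L₂ΔT = L₂ − L₁ = 3.50×10⁻³ m
α₁L₁ = 1.33092×10⁻⁵, α₂L₂ = 4.861944×10⁻⁶ → Δ(αL) = 8.447256×10⁻⁶ m/K
ΔT = 3.50×10⁻³ / 8.447256×10⁻⁶ = 414.336 K, so T = 26.1 + 414.336 = 440.436 °C

T = 440.4 °C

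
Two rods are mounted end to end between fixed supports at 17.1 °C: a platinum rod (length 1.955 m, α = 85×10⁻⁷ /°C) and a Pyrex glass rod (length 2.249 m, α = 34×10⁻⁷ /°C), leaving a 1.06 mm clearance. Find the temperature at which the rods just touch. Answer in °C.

Gap closes when ΔL₁ + ΔL₂ = 1.06 mm = 1.06×10⁻³ m
(α₁L₁ + α₂L₂)ΔT = g
α₁L₁ + α₂L₂ = 85×10⁻⁷×1.955 + 34×10⁻⁷×2.249 = 2.42641×10⁻⁵ m/K
ΔT = 1.06×10⁻³ / 2.42641×10⁻⁵ = 43.686 K
T = 17.1 + 43.686 = 60.786 °C

T = 60.8 °C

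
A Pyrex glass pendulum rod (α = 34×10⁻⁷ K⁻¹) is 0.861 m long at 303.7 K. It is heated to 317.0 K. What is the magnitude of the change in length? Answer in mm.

|ΔT| = |317.0 − 303.7| = 13.3 K
ΔL = αL₀ΔT = (34×10⁻⁷)(0.861)(13.3) = 3.89×10⁻⁵ m

ΔL = 0.0389 mm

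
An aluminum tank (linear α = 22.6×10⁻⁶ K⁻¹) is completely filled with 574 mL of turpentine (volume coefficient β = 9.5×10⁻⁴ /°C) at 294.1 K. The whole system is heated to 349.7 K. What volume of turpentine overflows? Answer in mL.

The tank also expands: β_container ≈ 3α = 6.78×10⁻⁵ /K
Net overflow = V₀(β_liq − 3α_cont)ΔT
β − 3α = 9.50×10⁻⁴ − 6.78×10⁻⁵ = 8.822×10⁻⁴ /K; ΔT = 55.6 K
ΔV = 574 × 8.822×10⁻⁴ × 55.6 = 28.2 mL

28.2 mL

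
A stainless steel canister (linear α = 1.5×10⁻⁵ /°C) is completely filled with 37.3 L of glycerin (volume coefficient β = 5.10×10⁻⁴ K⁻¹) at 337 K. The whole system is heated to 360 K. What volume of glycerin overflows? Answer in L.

The canister also expands: β_container ≈ 3α = 4.5×10⁻⁵ /K
Net overflow = V₀(β_liq − 3α_cont)ΔT
β − 3α = 5.10×10⁻⁴ − 4.5×10⁻⁵ = 4.65×10⁻⁴ /K; ΔT = 23 K
ΔV = 37.3 × 4.65×10⁻⁴ × 23 = 0.399 L

0.399 L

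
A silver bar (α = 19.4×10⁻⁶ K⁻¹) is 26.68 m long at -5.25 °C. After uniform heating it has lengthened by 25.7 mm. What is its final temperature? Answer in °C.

ΔL = αL₀ΔT ⇒ ΔT = ΔL / (αL₀)
ΔT = 25.7×10⁻³ m / (19.4×10⁻⁶ × 26.68 m) = 49.653 K
T = -5.25 + 49.653 = 44.403 °C

T = 44.4 °C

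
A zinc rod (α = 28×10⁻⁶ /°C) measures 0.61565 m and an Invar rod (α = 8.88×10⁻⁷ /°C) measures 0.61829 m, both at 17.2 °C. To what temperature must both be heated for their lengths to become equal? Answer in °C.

L₁(1 + α₁ΔT) = L₂(1 + α₂ΔT) ⇒ ΔT = (L₂ − L₁)/(α₁L₁ − α₂L₂)
L₂ − L₁ = 0.61829 − 0.61565 = 2.64×10⁻³ m
α₁L₁ − α₂L₂ = 28×10⁻⁶×0.61565 − 8.88×10⁻⁷×0.61829 = 1.668915848×10⁻⁵ m/K
ΔT = 2.64×10⁻³ / 1.668915848×10⁻⁵ = 158.187 K
T = 17.2 + 158.187 = 175.387 °C

T = 175.4 °C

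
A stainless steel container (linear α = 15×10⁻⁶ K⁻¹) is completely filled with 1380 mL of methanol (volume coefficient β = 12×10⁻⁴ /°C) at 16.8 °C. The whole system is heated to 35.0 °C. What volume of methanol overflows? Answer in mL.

The container also expands: β_container ≈ 3α = 4.5×10⁻⁵ /K
Net overflow = V₀(β_liq − 3α_cont)ΔT
β − 3α = 1.20×10⁻³ − 4.5×10⁻⁵ = 1.155×10⁻³ /K; ΔT = 18.2 K
ΔV = 1380 × 1.155×10⁻³ × 18.2 = 29.0 mL

29.0 mL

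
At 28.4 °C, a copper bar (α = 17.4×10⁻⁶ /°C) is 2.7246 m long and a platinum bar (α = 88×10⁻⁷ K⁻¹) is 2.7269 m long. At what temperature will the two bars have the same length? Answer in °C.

Equal length when α₁L₁ΔT − α₂L₂ΔT = L₂ − L₁ = 2.30×10⁻³ m
α₁L₁ = 4.740804×10⁻⁵, α₂L₂ = 2.399672×10⁻⁵ → Δ(αL) = 2.341132×10⁻⁵ m/K
ΔT = 2.30×10⁻³ / 2.341132×10⁻⁵ = 98.243 K, so T = 28.4 + 98.243 = 126.643 °C

T = 126.6 °C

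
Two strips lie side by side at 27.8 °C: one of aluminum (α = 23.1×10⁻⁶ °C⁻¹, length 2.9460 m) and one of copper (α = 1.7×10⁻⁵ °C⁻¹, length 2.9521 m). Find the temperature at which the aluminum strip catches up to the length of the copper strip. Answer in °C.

T = 369.2 °C

L₁(1 + α₁ΔT) = L₂(1 + α₂ΔT) ⇒ ΔT = (L₂ − L₁)/(α₁L₁ − α₂L₂)
L₂ − L₁ = 2.9521 − 2.9460 = 6.10×10⁻³ m
α₁L₁ − α₂L₂ = 23.1×10⁻⁶×2.9460 − 1.7×10⁻⁵×2.9521 = 1.78669×10⁻⁵ m/K
ΔT = 6.10×10⁻³ / 1.78669×10⁻⁵ = 341.413 K
T = 27.8 + 341.413 = 369.213 °C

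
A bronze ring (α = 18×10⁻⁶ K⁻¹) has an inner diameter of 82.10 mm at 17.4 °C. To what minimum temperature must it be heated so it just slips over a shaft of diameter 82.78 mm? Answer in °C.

T = 478 °C

Required Δd = 82.78 − 82.10 = 0.68 mm
Δd = αd₀ΔT ⇒ ΔT = Δd/(αd₀) = 0.68 / (18×10⁻⁶ × 82.10) = 460.14 K
T_min = 17.4 + 460.14 = 477.54 °C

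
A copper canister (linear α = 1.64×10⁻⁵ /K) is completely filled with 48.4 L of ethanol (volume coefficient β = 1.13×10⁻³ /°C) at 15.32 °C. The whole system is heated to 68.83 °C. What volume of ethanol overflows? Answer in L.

The canister also expands: β_container ≈ 3α = 4.92×10⁻⁵ /K
Net overflow = V₀(β_liq − 3α_cont)ΔT
β − 3α = 1.13×10⁻³ − 4.92×10⁻⁵ = 1.0808×10⁻³ /K; ΔT = 53.51 K
ΔV = 48.4 × 1.0808×10⁻³ × 53.51 = 2.80 L

2.80 L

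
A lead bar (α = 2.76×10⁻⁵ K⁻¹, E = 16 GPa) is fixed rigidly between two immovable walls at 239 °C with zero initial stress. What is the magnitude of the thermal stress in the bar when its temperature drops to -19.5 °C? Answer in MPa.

σ = 114 MPa

Fully constrained: the free strain ε = αΔT is blocked, so σ = Eε = EαΔT.
|ΔT| = 258.5 K
σ = 16.0×10⁹ × 2.76×10⁻⁵ × 258.5 = 1.14×10⁸ Pa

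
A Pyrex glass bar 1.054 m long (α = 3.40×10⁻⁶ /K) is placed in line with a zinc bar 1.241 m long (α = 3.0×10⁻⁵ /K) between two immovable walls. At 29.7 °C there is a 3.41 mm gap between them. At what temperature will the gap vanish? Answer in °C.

T = 113 °C

α₁L₁ = 3.5836×10⁻⁶ m/K, α₂L₂ = 3.723×10⁻⁵ m/K → total 4.08136×10⁻⁵ m/K
ΔT = g/(α₁L₁+α₂L₂) = 3.41×10⁻³ / 4.08136×10⁻⁵ = 83.55 K
T = 29.7 + 83.55 = 113.25 °C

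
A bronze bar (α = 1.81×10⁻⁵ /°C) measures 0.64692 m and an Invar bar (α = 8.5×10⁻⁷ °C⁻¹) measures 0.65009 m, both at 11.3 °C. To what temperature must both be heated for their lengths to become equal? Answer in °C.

Equal length when α₁L₁ΔT − α₂L₂ΔT = L₂ − L₁ = 3.17×10⁻³ m
α₁L₁ = 1.1709252×10⁻⁵, α₂L₂ = 5.525765×10⁻⁷ → Δ(αL) = 1.11566755×10⁻⁵ m/K
ΔT = 3.17×10⁻³ / 1.11566755×10⁻⁵ = 284.135 K, so T = 11.3 + 284.135 = 295.435 °C

T = 295.4 °C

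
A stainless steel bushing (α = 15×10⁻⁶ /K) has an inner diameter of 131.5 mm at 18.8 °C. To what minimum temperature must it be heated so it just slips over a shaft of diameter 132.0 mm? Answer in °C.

Required Δd = 132.0 − 131.5 = 0.5 mm
Δd = αd₀ΔT ⇒ ΔT = Δd/(αd₀) = 0.5 / (15×10⁻⁶ × 131.5) = 253.49 K
T_min = 18.8 + 253.49 = 272.29 °C

T = 272 °C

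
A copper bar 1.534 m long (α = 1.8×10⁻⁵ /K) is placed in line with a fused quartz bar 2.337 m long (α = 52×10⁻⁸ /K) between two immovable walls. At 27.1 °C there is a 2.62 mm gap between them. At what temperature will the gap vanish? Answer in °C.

T = 118 °C

α₁L₁ = 2.7612×10⁻⁵ m/K, α₂L₂ = 1.21524×10⁻⁶ m/K → total 2.882724×10⁻⁵ m/K
ΔT = g/(α₁L₁+α₂L₂) = 2.62×10⁻³ / 2.882724×10⁻⁵ = 90.89 K
T = 27.1 + 90.89 = 117.99 °C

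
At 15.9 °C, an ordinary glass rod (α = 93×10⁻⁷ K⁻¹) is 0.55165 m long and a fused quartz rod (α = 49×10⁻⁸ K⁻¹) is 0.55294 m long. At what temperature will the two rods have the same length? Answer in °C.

Equal length when α₁L₁ΔT − α₂L₂ΔT = L₂ − L₁ = 1.29×10⁻³ m
α₁L₁ = 5.130345×10⁻⁶, α₂L₂ = 2.709406×10⁻⁷ → Δ(αL) = 4.8594044×10⁻⁶ m/K
ΔT = 1.29×10⁻³ / 4.8594044×10⁻⁶ = 265.465 K, so T = 15.9 + 265.465 = 281.365 °C

T = 281.4 °C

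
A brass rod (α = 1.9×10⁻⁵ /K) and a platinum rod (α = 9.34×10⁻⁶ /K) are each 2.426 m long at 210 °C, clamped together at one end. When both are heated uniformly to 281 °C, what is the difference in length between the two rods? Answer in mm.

1.66 mm

ΔT = 71 K
brass: ΔL = 1.9×10⁻⁵ × 2.426 m × 71 = 3.2727×10⁻³ m = 3.2727 mm
platinum: ΔL = 9.34×10⁻⁶ × 2.426 m × 71 = 1.6088×10⁻³ m = 1.6088 mm
difference = 3.2727 − 1.6088 = 1.6639 mm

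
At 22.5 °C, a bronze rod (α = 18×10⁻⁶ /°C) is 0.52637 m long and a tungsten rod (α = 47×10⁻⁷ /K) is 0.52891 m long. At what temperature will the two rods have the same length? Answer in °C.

T = 385.9 °C

L₁(1 + α₁ΔT) = L₂(1 + α₂ΔT) ⇒ ΔT = (L₂ − L₁)/(α₁L₁ − α₂L₂)
L₂ − L₁ = 0.52891 − 0.52637 = 2.54×10⁻³ m
α₁L₁ − α₂L₂ = 18×10⁻⁶×0.52637 − 47×10⁻⁷×0.52891 = 6.988783×10⁻⁶ m/K
ΔT = 2.54×10⁻³ / 6.988783×10⁻⁶ = 363.440 K
T = 22.5 + 363.440 = 385.940 °C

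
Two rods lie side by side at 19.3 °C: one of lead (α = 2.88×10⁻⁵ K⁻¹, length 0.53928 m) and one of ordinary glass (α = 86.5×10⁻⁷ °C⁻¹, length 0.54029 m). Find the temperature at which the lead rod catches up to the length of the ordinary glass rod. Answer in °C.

T = 112.3 °C

Equal length when α₁L₁ΔT − α₂L₂ΔT = L₂ − L₁ = 1.01×10⁻³ m
α₁L₁ = 1.5531264×10⁻⁵, α₂L₂ = 4.6735085×10⁻⁶ → Δ(αL) = 1.08577555×10⁻⁵ m/K
ΔT = 1.01×10⁻³ / 1.08577555×10⁻⁵ = 93.021 K, so T = 19.3 + 93.021 = 112.321 °C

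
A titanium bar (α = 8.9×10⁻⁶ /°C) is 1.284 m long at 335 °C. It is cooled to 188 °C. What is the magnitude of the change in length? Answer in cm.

|ΔT| = |188 − 335| = 147 K
ΔL = αL₀ΔT = (8.9×10⁻⁶)(1.284)(147) = 1.68×10⁻³ m

ΔL = 0.168 cm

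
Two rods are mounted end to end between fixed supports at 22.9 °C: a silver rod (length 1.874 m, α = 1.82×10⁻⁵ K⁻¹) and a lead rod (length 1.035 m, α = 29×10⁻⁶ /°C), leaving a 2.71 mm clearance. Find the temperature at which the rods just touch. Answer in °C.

T = 65.2 °C

Gap closes when ΔL₁ + ΔL₂ = 2.71 mm = 2.71×10⁻³ m
(α₁L₁ + α₂L₂)ΔT = g
α₁L₁ + α₂L₂ = 1.82×10⁻⁵×1.874 + 29×10⁻⁶×1.035 = 6.41218×10⁻⁵ m/K
ΔT = 2.71×10⁻³ / 6.41218×10⁻⁵ = 42.263 K
T = 22.9 + 42.263 = 65.163 °C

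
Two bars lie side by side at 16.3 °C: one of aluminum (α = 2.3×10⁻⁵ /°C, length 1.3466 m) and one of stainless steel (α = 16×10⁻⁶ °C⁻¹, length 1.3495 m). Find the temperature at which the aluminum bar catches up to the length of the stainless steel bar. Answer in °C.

L₁(1 + α₁ΔT) = L₂(1 + α₂ΔT) ⇒ ΔT = (L₂ − L₁)/(α₁L₁ − α₂L₂)
L₂ − L₁ = 1.3495 − 1.3466 = 2.90×10⁻³ m
α₁L₁ − α₂L₂ = 2.3×10⁻⁵×1.3466 − 16×10⁻⁶×1.3495 = 9.3798×10⁻⁶ m/K
ΔT = 2.90×10⁻³ / 9.3798×10⁻⁶ = 309.175 K
T = 16.3 + 309.175 = 325.475 °C

T = 325.5 °C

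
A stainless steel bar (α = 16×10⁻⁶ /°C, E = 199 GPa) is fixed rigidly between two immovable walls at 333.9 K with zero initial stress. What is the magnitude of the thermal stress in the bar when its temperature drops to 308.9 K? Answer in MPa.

Fully constrained: the free strain ε = αΔT is blocked, so σ = Eε = EαΔT.
|ΔT| = 25.0 K
σ = 199×10⁹ × 16×10⁻⁶ × 25.0 = 7.96×10⁷ Pa

σ = 79.6 MPa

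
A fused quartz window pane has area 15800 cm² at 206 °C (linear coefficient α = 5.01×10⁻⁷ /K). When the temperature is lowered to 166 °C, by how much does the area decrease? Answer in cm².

ΔA = 0.633 cm²

Area coefficient ≈ 2α; |ΔT| = 40 K
ΔA = 2αA₀ΔT = 2(5.01×10⁻⁷)(15800)(40) = 0.633 cm²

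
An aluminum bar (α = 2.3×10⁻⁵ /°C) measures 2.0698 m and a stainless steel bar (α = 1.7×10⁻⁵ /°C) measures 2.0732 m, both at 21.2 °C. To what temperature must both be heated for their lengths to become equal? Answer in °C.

L₁(1 + α₁ΔT) = L₂(1 + α₂ΔT) ⇒ ΔT = (L₂ − L₁)/(α₁L₁ − α₂L₂)
L₂ − L₁ = 2.0732 − 2.0698 = 3.40×10⁻³ m
α₁L₁ − α₂L₂ = 2.3×10⁻⁵×2.0698 − 1.7×10⁻⁵×2.0732 = 1.2361×10⁻⁵ m/K
ΔT = 3.40×10⁻³ / 1.2361×10⁻⁵ = 275.059 K
T = 21.2 + 275.059 = 296.259 °C

T = 296.3 °C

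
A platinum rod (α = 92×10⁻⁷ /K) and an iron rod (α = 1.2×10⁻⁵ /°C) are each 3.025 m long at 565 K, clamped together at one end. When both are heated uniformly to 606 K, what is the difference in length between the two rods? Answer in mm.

0.347 mm

ΔT = 41 K
platinum: ΔL = 92×10⁻⁷ × 3.025 m × 41 = 1.1410×10⁻³ m = 1.1410 mm
iron: ΔL = 1.2×10⁻⁵ × 3.025 m × 41 = 1.4883×10⁻³ m = 1.4883 mm
difference = 1.4883 − 1.1410 = 0.3473 mm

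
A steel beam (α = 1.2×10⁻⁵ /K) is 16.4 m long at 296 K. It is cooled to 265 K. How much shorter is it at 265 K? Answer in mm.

|ΔT| = |265 − 296| = 31 K
ΔL = αL₀ΔT = (1.2×10⁻⁵)(16.4)(31) = 6.10×10⁻³ m

ΔL = 6.10 mm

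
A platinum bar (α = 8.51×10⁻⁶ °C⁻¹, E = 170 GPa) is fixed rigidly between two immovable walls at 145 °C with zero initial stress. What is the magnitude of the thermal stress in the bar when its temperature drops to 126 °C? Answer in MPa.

Fully constrained: the free strain ε = αΔT is blocked, so σ = Eε = EαΔT.
|ΔT| = 19 K
σ = 170×10⁹ × 8.51×10⁻⁶ × 19 = 2.75×10⁷ Pa

σ = 27.5 MPa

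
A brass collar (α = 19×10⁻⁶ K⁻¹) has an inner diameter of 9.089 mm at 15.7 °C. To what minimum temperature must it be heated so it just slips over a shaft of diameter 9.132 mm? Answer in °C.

Required Δd = 9.132 − 9.089 = 0.043 mm
Δd = αd₀ΔT ⇒ ΔT = Δd/(αd₀) = 0.043 / (19×10⁻⁶ × 9.089) = 249.00 K
T_min = 15.7 + 249.00 = 264.70 °C

T = 265 °C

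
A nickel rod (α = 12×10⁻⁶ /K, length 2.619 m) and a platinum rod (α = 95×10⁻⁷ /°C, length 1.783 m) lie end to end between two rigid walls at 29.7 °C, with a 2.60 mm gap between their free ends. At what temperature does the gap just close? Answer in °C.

Gap closes when ΔL₁ + ΔL₂ = 2.60 mm = 2.60×10⁻³ m
(α₁L₁ + α₂L₂)ΔT = g
α₁L₁ + α₂L₂ = 12×10⁻⁶×2.619 + 95×10⁻⁷×1.783 = 4.83665×10⁻⁵ m/K
ΔT = 2.60×10⁻³ / 4.83665×10⁻⁵ = 53.756 K
T = 29.7 + 53.756 = 83.456 °C

T = 83.5 °C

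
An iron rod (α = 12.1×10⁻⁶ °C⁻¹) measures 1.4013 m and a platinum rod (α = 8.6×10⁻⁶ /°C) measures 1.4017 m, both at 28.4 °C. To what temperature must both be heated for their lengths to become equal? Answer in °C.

L₁(1 + α₁ΔT) = L₂(1 + α₂ΔT) ⇒ ΔT = (L₂ − L₁)/(α₁L₁ − α₂L₂)
L₂ − L₁ = 1.4017 − 1.4013 = 4.00×10⁻⁴ m
α₁L₁ − α₂L₂ = 12.1×10⁻⁶×1.4013 − 8.6×10⁻⁶×1.4017 = 4.90111×10⁻⁶ m/K
ΔT = 4.00×10⁻⁴ / 4.90111×10⁻⁶ = 81.614 K
T = 28.4 + 81.614 = 110.014 °C

T = 110.0 °C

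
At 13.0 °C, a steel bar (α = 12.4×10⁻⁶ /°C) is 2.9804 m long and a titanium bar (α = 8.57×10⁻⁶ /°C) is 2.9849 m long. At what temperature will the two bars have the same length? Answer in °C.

T = 408.6 °C

Equal length when α₁L₁ΔT − α₂L₂ΔT = L₂ − L₁ = 4.50×10⁻³ m
α₁L₁ = 3.695696×10⁻⁵, α₂L₂ = 2.5580593×10⁻⁵ → Δ(αL) = 1.1376367×10⁻⁵ m/K
ΔT = 4.50×10⁻³ / 1.1376367×10⁻⁵ = 395.557 K, so T = 13.0 + 395.557 = 408.557 °C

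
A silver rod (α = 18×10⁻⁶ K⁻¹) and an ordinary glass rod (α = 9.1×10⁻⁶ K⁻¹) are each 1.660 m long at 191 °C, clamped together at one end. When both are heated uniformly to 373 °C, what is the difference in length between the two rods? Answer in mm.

ΔT = 182 K
silver: ΔL = 18×10⁻⁶ × 1.660 m × 182 = 5.4382×10⁻³ m = 5.4382 mm
ordinary glass: ΔL = 9.1×10⁻⁶ × 1.660 m × 182 = 2.7493×10⁻³ m = 2.7493 mm
difference = 5.4382 − 2.7493 = 2.6889 mm

2.69 mm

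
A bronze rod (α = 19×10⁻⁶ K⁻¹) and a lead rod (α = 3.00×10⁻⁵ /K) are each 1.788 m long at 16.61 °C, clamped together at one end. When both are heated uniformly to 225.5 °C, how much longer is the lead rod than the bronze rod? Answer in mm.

4.11 mm

ΔT = 208.89 K
bronze: ΔL = 19×10⁻⁶ × 1.788 m × 208.89 = 7.0964×10⁻³ m = 7.0964 mm
lead: ΔL = 3.00×10⁻⁵ × 1.788 m × 208.89 = 1.1205×10⁻² m = 11.205 mm
difference = 11.205 − 7.0964 = 4.1086 mm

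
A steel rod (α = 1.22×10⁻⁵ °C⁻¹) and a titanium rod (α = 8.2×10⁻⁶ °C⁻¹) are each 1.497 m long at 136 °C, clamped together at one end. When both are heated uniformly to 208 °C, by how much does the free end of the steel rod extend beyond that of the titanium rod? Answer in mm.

ΔT = 72 K
steel: ΔL = 1.22×10⁻⁵ × 1.497 m × 72 = 1.3150×10⁻³ m = 1.3150 mm
titanium: ΔL = 8.2×10⁻⁶ × 1.497 m × 72 = 8.8383×10⁻⁴ m = 0.88383 mm
difference = 1.3150 − 0.88383 = 0.43117 mm

0.431 mm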